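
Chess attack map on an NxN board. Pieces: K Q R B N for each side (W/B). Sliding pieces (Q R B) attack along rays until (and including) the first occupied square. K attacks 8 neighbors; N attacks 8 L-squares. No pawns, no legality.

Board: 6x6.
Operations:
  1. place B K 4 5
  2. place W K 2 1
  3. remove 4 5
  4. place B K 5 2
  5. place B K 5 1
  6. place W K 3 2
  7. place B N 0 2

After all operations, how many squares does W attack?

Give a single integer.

Answer: 14

Derivation:
Op 1: place BK@(4,5)
Op 2: place WK@(2,1)
Op 3: remove (4,5)
Op 4: place BK@(5,2)
Op 5: place BK@(5,1)
Op 6: place WK@(3,2)
Op 7: place BN@(0,2)
Per-piece attacks for W:
  WK@(2,1): attacks (2,2) (2,0) (3,1) (1,1) (3,2) (3,0) (1,2) (1,0)
  WK@(3,2): attacks (3,3) (3,1) (4,2) (2,2) (4,3) (4,1) (2,3) (2,1)
Union (14 distinct): (1,0) (1,1) (1,2) (2,0) (2,1) (2,2) (2,3) (3,0) (3,1) (3,2) (3,3) (4,1) (4,2) (4,3)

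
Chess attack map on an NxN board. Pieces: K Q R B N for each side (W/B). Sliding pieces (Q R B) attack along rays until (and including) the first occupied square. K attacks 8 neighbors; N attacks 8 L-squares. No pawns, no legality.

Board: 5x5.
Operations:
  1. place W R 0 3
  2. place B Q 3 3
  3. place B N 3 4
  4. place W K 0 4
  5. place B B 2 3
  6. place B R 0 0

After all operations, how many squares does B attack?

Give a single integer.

Answer: 22

Derivation:
Op 1: place WR@(0,3)
Op 2: place BQ@(3,3)
Op 3: place BN@(3,4)
Op 4: place WK@(0,4)
Op 5: place BB@(2,3)
Op 6: place BR@(0,0)
Per-piece attacks for B:
  BR@(0,0): attacks (0,1) (0,2) (0,3) (1,0) (2,0) (3,0) (4,0) [ray(0,1) blocked at (0,3)]
  BB@(2,3): attacks (3,4) (3,2) (4,1) (1,4) (1,2) (0,1) [ray(1,1) blocked at (3,4)]
  BQ@(3,3): attacks (3,4) (3,2) (3,1) (3,0) (4,3) (2,3) (4,4) (4,2) (2,4) (2,2) (1,1) (0,0) [ray(0,1) blocked at (3,4); ray(-1,0) blocked at (2,3); ray(-1,-1) blocked at (0,0)]
  BN@(3,4): attacks (4,2) (2,2) (1,3)
Union (22 distinct): (0,0) (0,1) (0,2) (0,3) (1,0) (1,1) (1,2) (1,3) (1,4) (2,0) (2,2) (2,3) (2,4) (3,0) (3,1) (3,2) (3,4) (4,0) (4,1) (4,2) (4,3) (4,4)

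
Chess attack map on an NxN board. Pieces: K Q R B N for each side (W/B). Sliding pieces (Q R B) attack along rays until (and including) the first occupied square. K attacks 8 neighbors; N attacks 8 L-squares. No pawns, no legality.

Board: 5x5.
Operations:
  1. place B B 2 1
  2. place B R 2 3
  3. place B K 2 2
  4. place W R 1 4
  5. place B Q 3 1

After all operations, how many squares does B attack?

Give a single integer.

Op 1: place BB@(2,1)
Op 2: place BR@(2,3)
Op 3: place BK@(2,2)
Op 4: place WR@(1,4)
Op 5: place BQ@(3,1)
Per-piece attacks for B:
  BB@(2,1): attacks (3,2) (4,3) (3,0) (1,2) (0,3) (1,0)
  BK@(2,2): attacks (2,3) (2,1) (3,2) (1,2) (3,3) (3,1) (1,3) (1,1)
  BR@(2,3): attacks (2,4) (2,2) (3,3) (4,3) (1,3) (0,3) [ray(0,-1) blocked at (2,2)]
  BQ@(3,1): attacks (3,2) (3,3) (3,4) (3,0) (4,1) (2,1) (4,2) (4,0) (2,2) (2,0) [ray(-1,0) blocked at (2,1); ray(-1,1) blocked at (2,2)]
Union (19 distinct): (0,3) (1,0) (1,1) (1,2) (1,3) (2,0) (2,1) (2,2) (2,3) (2,4) (3,0) (3,1) (3,2) (3,3) (3,4) (4,0) (4,1) (4,2) (4,3)

Answer: 19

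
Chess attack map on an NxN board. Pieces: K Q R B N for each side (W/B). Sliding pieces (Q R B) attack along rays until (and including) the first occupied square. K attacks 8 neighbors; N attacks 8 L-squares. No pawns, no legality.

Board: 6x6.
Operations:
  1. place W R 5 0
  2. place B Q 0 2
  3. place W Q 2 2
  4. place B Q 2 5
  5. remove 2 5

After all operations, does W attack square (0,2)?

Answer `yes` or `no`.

Answer: yes

Derivation:
Op 1: place WR@(5,0)
Op 2: place BQ@(0,2)
Op 3: place WQ@(2,2)
Op 4: place BQ@(2,5)
Op 5: remove (2,5)
Per-piece attacks for W:
  WQ@(2,2): attacks (2,3) (2,4) (2,5) (2,1) (2,0) (3,2) (4,2) (5,2) (1,2) (0,2) (3,3) (4,4) (5,5) (3,1) (4,0) (1,3) (0,4) (1,1) (0,0) [ray(-1,0) blocked at (0,2)]
  WR@(5,0): attacks (5,1) (5,2) (5,3) (5,4) (5,5) (4,0) (3,0) (2,0) (1,0) (0,0)
W attacks (0,2): yes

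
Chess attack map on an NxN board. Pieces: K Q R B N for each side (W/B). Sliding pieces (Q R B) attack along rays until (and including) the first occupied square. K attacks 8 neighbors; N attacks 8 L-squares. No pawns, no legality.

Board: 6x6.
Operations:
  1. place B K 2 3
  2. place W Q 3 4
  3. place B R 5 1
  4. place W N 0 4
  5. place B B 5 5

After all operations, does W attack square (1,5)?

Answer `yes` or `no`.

Answer: no

Derivation:
Op 1: place BK@(2,3)
Op 2: place WQ@(3,4)
Op 3: place BR@(5,1)
Op 4: place WN@(0,4)
Op 5: place BB@(5,5)
Per-piece attacks for W:
  WN@(0,4): attacks (2,5) (1,2) (2,3)
  WQ@(3,4): attacks (3,5) (3,3) (3,2) (3,1) (3,0) (4,4) (5,4) (2,4) (1,4) (0,4) (4,5) (4,3) (5,2) (2,5) (2,3) [ray(-1,0) blocked at (0,4); ray(-1,-1) blocked at (2,3)]
W attacks (1,5): no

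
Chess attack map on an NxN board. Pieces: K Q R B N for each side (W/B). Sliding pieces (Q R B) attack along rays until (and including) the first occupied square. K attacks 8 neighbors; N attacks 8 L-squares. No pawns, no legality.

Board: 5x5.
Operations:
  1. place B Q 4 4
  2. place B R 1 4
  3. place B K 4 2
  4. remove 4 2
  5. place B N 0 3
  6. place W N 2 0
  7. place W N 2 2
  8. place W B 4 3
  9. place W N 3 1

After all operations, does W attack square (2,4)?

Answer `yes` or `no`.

Op 1: place BQ@(4,4)
Op 2: place BR@(1,4)
Op 3: place BK@(4,2)
Op 4: remove (4,2)
Op 5: place BN@(0,3)
Op 6: place WN@(2,0)
Op 7: place WN@(2,2)
Op 8: place WB@(4,3)
Op 9: place WN@(3,1)
Per-piece attacks for W:
  WN@(2,0): attacks (3,2) (4,1) (1,2) (0,1)
  WN@(2,2): attacks (3,4) (4,3) (1,4) (0,3) (3,0) (4,1) (1,0) (0,1)
  WN@(3,1): attacks (4,3) (2,3) (1,2) (1,0)
  WB@(4,3): attacks (3,4) (3,2) (2,1) (1,0)
W attacks (2,4): no

Answer: no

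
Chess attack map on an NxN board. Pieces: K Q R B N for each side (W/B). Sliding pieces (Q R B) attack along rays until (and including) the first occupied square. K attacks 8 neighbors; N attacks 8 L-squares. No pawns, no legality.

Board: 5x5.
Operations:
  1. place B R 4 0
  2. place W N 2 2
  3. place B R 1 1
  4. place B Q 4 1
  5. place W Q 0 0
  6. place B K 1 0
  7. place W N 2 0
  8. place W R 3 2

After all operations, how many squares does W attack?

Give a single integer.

Op 1: place BR@(4,0)
Op 2: place WN@(2,2)
Op 3: place BR@(1,1)
Op 4: place BQ@(4,1)
Op 5: place WQ@(0,0)
Op 6: place BK@(1,0)
Op 7: place WN@(2,0)
Op 8: place WR@(3,2)
Per-piece attacks for W:
  WQ@(0,0): attacks (0,1) (0,2) (0,3) (0,4) (1,0) (1,1) [ray(1,0) blocked at (1,0); ray(1,1) blocked at (1,1)]
  WN@(2,0): attacks (3,2) (4,1) (1,2) (0,1)
  WN@(2,2): attacks (3,4) (4,3) (1,4) (0,3) (3,0) (4,1) (1,0) (0,1)
  WR@(3,2): attacks (3,3) (3,4) (3,1) (3,0) (4,2) (2,2) [ray(-1,0) blocked at (2,2)]
Union (17 distinct): (0,1) (0,2) (0,3) (0,4) (1,0) (1,1) (1,2) (1,4) (2,2) (3,0) (3,1) (3,2) (3,3) (3,4) (4,1) (4,2) (4,3)

Answer: 17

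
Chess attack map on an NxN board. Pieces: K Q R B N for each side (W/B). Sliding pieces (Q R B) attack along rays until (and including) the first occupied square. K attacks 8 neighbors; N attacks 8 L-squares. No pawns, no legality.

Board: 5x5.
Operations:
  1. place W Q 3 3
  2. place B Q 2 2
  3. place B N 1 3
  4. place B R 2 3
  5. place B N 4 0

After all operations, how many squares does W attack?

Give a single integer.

Answer: 10

Derivation:
Op 1: place WQ@(3,3)
Op 2: place BQ@(2,2)
Op 3: place BN@(1,3)
Op 4: place BR@(2,3)
Op 5: place BN@(4,0)
Per-piece attacks for W:
  WQ@(3,3): attacks (3,4) (3,2) (3,1) (3,0) (4,3) (2,3) (4,4) (4,2) (2,4) (2,2) [ray(-1,0) blocked at (2,3); ray(-1,-1) blocked at (2,2)]
Union (10 distinct): (2,2) (2,3) (2,4) (3,0) (3,1) (3,2) (3,4) (4,2) (4,3) (4,4)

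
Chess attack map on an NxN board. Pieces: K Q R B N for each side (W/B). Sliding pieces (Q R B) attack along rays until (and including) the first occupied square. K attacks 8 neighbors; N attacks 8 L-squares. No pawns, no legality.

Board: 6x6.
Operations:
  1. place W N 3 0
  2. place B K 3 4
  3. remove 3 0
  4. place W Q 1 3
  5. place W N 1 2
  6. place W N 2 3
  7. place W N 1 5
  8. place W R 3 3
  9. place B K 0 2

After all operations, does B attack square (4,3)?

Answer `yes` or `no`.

Op 1: place WN@(3,0)
Op 2: place BK@(3,4)
Op 3: remove (3,0)
Op 4: place WQ@(1,3)
Op 5: place WN@(1,2)
Op 6: place WN@(2,3)
Op 7: place WN@(1,5)
Op 8: place WR@(3,3)
Op 9: place BK@(0,2)
Per-piece attacks for B:
  BK@(0,2): attacks (0,3) (0,1) (1,2) (1,3) (1,1)
  BK@(3,4): attacks (3,5) (3,3) (4,4) (2,4) (4,5) (4,3) (2,5) (2,3)
B attacks (4,3): yes

Answer: yes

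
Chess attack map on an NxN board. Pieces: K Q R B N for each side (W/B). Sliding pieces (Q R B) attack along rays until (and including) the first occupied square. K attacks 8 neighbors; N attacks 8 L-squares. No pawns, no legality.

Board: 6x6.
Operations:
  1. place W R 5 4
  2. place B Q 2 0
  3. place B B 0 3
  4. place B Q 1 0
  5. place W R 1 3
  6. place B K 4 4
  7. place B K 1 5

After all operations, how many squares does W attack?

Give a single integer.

Op 1: place WR@(5,4)
Op 2: place BQ@(2,0)
Op 3: place BB@(0,3)
Op 4: place BQ@(1,0)
Op 5: place WR@(1,3)
Op 6: place BK@(4,4)
Op 7: place BK@(1,5)
Per-piece attacks for W:
  WR@(1,3): attacks (1,4) (1,5) (1,2) (1,1) (1,0) (2,3) (3,3) (4,3) (5,3) (0,3) [ray(0,1) blocked at (1,5); ray(0,-1) blocked at (1,0); ray(-1,0) blocked at (0,3)]
  WR@(5,4): attacks (5,5) (5,3) (5,2) (5,1) (5,0) (4,4) [ray(-1,0) blocked at (4,4)]
Union (15 distinct): (0,3) (1,0) (1,1) (1,2) (1,4) (1,5) (2,3) (3,3) (4,3) (4,4) (5,0) (5,1) (5,2) (5,3) (5,5)

Answer: 15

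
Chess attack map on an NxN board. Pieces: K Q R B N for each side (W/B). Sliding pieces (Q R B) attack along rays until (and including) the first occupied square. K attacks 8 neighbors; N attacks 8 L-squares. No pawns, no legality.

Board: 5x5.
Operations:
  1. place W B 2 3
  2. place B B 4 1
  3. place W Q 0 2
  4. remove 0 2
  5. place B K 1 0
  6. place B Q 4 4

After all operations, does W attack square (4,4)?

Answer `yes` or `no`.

Op 1: place WB@(2,3)
Op 2: place BB@(4,1)
Op 3: place WQ@(0,2)
Op 4: remove (0,2)
Op 5: place BK@(1,0)
Op 6: place BQ@(4,4)
Per-piece attacks for W:
  WB@(2,3): attacks (3,4) (3,2) (4,1) (1,4) (1,2) (0,1) [ray(1,-1) blocked at (4,1)]
W attacks (4,4): no

Answer: no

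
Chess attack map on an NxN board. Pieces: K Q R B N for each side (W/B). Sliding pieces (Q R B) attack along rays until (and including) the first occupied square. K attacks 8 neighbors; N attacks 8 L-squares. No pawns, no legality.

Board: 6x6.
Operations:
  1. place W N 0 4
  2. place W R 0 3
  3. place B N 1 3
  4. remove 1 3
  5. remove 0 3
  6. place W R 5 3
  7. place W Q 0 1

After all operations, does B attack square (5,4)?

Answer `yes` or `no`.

Answer: no

Derivation:
Op 1: place WN@(0,4)
Op 2: place WR@(0,3)
Op 3: place BN@(1,3)
Op 4: remove (1,3)
Op 5: remove (0,3)
Op 6: place WR@(5,3)
Op 7: place WQ@(0,1)
Per-piece attacks for B:
B attacks (5,4): no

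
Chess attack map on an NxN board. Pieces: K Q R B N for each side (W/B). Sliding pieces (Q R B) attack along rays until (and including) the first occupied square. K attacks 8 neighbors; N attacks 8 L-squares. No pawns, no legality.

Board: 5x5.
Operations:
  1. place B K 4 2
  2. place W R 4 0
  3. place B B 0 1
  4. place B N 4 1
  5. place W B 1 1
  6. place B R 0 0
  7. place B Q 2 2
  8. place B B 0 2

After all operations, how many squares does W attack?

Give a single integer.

Op 1: place BK@(4,2)
Op 2: place WR@(4,0)
Op 3: place BB@(0,1)
Op 4: place BN@(4,1)
Op 5: place WB@(1,1)
Op 6: place BR@(0,0)
Op 7: place BQ@(2,2)
Op 8: place BB@(0,2)
Per-piece attacks for W:
  WB@(1,1): attacks (2,2) (2,0) (0,2) (0,0) [ray(1,1) blocked at (2,2); ray(-1,1) blocked at (0,2); ray(-1,-1) blocked at (0,0)]
  WR@(4,0): attacks (4,1) (3,0) (2,0) (1,0) (0,0) [ray(0,1) blocked at (4,1); ray(-1,0) blocked at (0,0)]
Union (7 distinct): (0,0) (0,2) (1,0) (2,0) (2,2) (3,0) (4,1)

Answer: 7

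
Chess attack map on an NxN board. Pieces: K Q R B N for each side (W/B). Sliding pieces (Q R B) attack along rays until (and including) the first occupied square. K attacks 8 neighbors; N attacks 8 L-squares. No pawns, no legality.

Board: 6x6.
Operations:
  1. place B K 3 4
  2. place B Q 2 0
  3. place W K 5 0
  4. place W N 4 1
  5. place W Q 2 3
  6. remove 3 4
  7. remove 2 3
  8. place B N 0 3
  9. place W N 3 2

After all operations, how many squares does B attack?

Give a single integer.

Op 1: place BK@(3,4)
Op 2: place BQ@(2,0)
Op 3: place WK@(5,0)
Op 4: place WN@(4,1)
Op 5: place WQ@(2,3)
Op 6: remove (3,4)
Op 7: remove (2,3)
Op 8: place BN@(0,3)
Op 9: place WN@(3,2)
Per-piece attacks for B:
  BN@(0,3): attacks (1,5) (2,4) (1,1) (2,2)
  BQ@(2,0): attacks (2,1) (2,2) (2,3) (2,4) (2,5) (3,0) (4,0) (5,0) (1,0) (0,0) (3,1) (4,2) (5,3) (1,1) (0,2) [ray(1,0) blocked at (5,0)]
Union (16 distinct): (0,0) (0,2) (1,0) (1,1) (1,5) (2,1) (2,2) (2,3) (2,4) (2,5) (3,0) (3,1) (4,0) (4,2) (5,0) (5,3)

Answer: 16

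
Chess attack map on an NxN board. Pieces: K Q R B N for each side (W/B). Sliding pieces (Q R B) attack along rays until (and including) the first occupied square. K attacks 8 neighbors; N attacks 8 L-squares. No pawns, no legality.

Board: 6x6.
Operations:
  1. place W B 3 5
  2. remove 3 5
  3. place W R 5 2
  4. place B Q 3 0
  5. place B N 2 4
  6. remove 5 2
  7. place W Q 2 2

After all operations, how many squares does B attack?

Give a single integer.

Op 1: place WB@(3,5)
Op 2: remove (3,5)
Op 3: place WR@(5,2)
Op 4: place BQ@(3,0)
Op 5: place BN@(2,4)
Op 6: remove (5,2)
Op 7: place WQ@(2,2)
Per-piece attacks for B:
  BN@(2,4): attacks (4,5) (0,5) (3,2) (4,3) (1,2) (0,3)
  BQ@(3,0): attacks (3,1) (3,2) (3,3) (3,4) (3,5) (4,0) (5,0) (2,0) (1,0) (0,0) (4,1) (5,2) (2,1) (1,2) (0,3)
Union (18 distinct): (0,0) (0,3) (0,5) (1,0) (1,2) (2,0) (2,1) (3,1) (3,2) (3,3) (3,4) (3,5) (4,0) (4,1) (4,3) (4,5) (5,0) (5,2)

Answer: 18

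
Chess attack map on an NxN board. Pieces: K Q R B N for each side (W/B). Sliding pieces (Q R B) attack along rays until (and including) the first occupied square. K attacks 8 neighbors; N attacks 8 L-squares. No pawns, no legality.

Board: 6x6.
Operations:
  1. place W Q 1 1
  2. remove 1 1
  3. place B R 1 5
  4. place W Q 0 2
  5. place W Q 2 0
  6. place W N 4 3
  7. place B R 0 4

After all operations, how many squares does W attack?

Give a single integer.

Op 1: place WQ@(1,1)
Op 2: remove (1,1)
Op 3: place BR@(1,5)
Op 4: place WQ@(0,2)
Op 5: place WQ@(2,0)
Op 6: place WN@(4,3)
Op 7: place BR@(0,4)
Per-piece attacks for W:
  WQ@(0,2): attacks (0,3) (0,4) (0,1) (0,0) (1,2) (2,2) (3,2) (4,2) (5,2) (1,3) (2,4) (3,5) (1,1) (2,0) [ray(0,1) blocked at (0,4); ray(1,-1) blocked at (2,0)]
  WQ@(2,0): attacks (2,1) (2,2) (2,3) (2,4) (2,5) (3,0) (4,0) (5,0) (1,0) (0,0) (3,1) (4,2) (5,3) (1,1) (0,2) [ray(-1,1) blocked at (0,2)]
  WN@(4,3): attacks (5,5) (3,5) (2,4) (5,1) (3,1) (2,2)
Union (26 distinct): (0,0) (0,1) (0,2) (0,3) (0,4) (1,0) (1,1) (1,2) (1,3) (2,0) (2,1) (2,2) (2,3) (2,4) (2,5) (3,0) (3,1) (3,2) (3,5) (4,0) (4,2) (5,0) (5,1) (5,2) (5,3) (5,5)

Answer: 26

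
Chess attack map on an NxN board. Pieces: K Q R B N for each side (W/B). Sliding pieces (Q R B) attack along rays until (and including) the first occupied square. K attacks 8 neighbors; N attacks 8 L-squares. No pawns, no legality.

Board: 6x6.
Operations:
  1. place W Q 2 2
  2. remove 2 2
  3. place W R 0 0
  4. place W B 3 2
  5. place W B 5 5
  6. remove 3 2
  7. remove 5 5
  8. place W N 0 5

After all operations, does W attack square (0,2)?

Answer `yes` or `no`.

Op 1: place WQ@(2,2)
Op 2: remove (2,2)
Op 3: place WR@(0,0)
Op 4: place WB@(3,2)
Op 5: place WB@(5,5)
Op 6: remove (3,2)
Op 7: remove (5,5)
Op 8: place WN@(0,5)
Per-piece attacks for W:
  WR@(0,0): attacks (0,1) (0,2) (0,3) (0,4) (0,5) (1,0) (2,0) (3,0) (4,0) (5,0) [ray(0,1) blocked at (0,5)]
  WN@(0,5): attacks (1,3) (2,4)
W attacks (0,2): yes

Answer: yes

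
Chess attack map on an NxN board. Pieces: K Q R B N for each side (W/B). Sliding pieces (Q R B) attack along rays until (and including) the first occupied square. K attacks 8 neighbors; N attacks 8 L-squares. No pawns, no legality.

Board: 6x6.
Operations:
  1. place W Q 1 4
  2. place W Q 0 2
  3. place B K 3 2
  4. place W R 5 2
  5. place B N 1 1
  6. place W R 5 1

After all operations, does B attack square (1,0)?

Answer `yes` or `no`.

Answer: no

Derivation:
Op 1: place WQ@(1,4)
Op 2: place WQ@(0,2)
Op 3: place BK@(3,2)
Op 4: place WR@(5,2)
Op 5: place BN@(1,1)
Op 6: place WR@(5,1)
Per-piece attacks for B:
  BN@(1,1): attacks (2,3) (3,2) (0,3) (3,0)
  BK@(3,2): attacks (3,3) (3,1) (4,2) (2,2) (4,3) (4,1) (2,3) (2,1)
B attacks (1,0): no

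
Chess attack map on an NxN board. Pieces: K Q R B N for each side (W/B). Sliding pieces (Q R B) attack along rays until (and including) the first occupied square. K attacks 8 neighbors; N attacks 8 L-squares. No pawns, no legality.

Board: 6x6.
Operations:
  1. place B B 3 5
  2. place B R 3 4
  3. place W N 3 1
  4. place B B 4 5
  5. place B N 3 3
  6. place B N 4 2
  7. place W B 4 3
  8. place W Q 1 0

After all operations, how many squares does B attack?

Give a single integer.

Op 1: place BB@(3,5)
Op 2: place BR@(3,4)
Op 3: place WN@(3,1)
Op 4: place BB@(4,5)
Op 5: place BN@(3,3)
Op 6: place BN@(4,2)
Op 7: place WB@(4,3)
Op 8: place WQ@(1,0)
Per-piece attacks for B:
  BN@(3,3): attacks (4,5) (5,4) (2,5) (1,4) (4,1) (5,2) (2,1) (1,2)
  BR@(3,4): attacks (3,5) (3,3) (4,4) (5,4) (2,4) (1,4) (0,4) [ray(0,1) blocked at (3,5); ray(0,-1) blocked at (3,3)]
  BB@(3,5): attacks (4,4) (5,3) (2,4) (1,3) (0,2)
  BN@(4,2): attacks (5,4) (3,4) (2,3) (5,0) (3,0) (2,1)
  BB@(4,5): attacks (5,4) (3,4) [ray(-1,-1) blocked at (3,4)]
Union (20 distinct): (0,2) (0,4) (1,2) (1,3) (1,4) (2,1) (2,3) (2,4) (2,5) (3,0) (3,3) (3,4) (3,5) (4,1) (4,4) (4,5) (5,0) (5,2) (5,3) (5,4)

Answer: 20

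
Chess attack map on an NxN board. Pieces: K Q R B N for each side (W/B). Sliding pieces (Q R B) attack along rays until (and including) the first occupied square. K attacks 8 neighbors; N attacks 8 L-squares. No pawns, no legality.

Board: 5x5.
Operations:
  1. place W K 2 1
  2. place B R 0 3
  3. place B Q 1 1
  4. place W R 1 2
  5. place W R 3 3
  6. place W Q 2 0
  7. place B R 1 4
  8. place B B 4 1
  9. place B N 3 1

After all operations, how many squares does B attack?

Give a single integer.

Answer: 19

Derivation:
Op 1: place WK@(2,1)
Op 2: place BR@(0,3)
Op 3: place BQ@(1,1)
Op 4: place WR@(1,2)
Op 5: place WR@(3,3)
Op 6: place WQ@(2,0)
Op 7: place BR@(1,4)
Op 8: place BB@(4,1)
Op 9: place BN@(3,1)
Per-piece attacks for B:
  BR@(0,3): attacks (0,4) (0,2) (0,1) (0,0) (1,3) (2,3) (3,3) [ray(1,0) blocked at (3,3)]
  BQ@(1,1): attacks (1,2) (1,0) (2,1) (0,1) (2,2) (3,3) (2,0) (0,2) (0,0) [ray(0,1) blocked at (1,2); ray(1,0) blocked at (2,1); ray(1,1) blocked at (3,3); ray(1,-1) blocked at (2,0)]
  BR@(1,4): attacks (1,3) (1,2) (2,4) (3,4) (4,4) (0,4) [ray(0,-1) blocked at (1,2)]
  BN@(3,1): attacks (4,3) (2,3) (1,2) (1,0)
  BB@(4,1): attacks (3,2) (2,3) (1,4) (3,0) [ray(-1,1) blocked at (1,4)]
Union (19 distinct): (0,0) (0,1) (0,2) (0,4) (1,0) (1,2) (1,3) (1,4) (2,0) (2,1) (2,2) (2,3) (2,4) (3,0) (3,2) (3,3) (3,4) (4,3) (4,4)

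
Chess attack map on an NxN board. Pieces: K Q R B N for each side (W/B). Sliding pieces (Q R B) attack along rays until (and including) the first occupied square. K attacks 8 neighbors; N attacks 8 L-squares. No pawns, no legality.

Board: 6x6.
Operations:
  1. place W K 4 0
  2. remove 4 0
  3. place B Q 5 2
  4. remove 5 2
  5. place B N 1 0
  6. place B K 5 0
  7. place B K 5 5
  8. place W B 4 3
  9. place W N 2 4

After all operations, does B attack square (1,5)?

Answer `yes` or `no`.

Op 1: place WK@(4,0)
Op 2: remove (4,0)
Op 3: place BQ@(5,2)
Op 4: remove (5,2)
Op 5: place BN@(1,0)
Op 6: place BK@(5,0)
Op 7: place BK@(5,5)
Op 8: place WB@(4,3)
Op 9: place WN@(2,4)
Per-piece attacks for B:
  BN@(1,0): attacks (2,2) (3,1) (0,2)
  BK@(5,0): attacks (5,1) (4,0) (4,1)
  BK@(5,5): attacks (5,4) (4,5) (4,4)
B attacks (1,5): no

Answer: no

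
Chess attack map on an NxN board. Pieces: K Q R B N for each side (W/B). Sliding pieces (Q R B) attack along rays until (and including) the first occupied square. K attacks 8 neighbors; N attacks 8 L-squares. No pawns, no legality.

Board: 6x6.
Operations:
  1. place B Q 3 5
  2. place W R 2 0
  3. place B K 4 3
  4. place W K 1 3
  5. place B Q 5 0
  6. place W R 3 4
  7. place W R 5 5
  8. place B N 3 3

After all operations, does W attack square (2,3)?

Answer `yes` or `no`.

Op 1: place BQ@(3,5)
Op 2: place WR@(2,0)
Op 3: place BK@(4,3)
Op 4: place WK@(1,3)
Op 5: place BQ@(5,0)
Op 6: place WR@(3,4)
Op 7: place WR@(5,5)
Op 8: place BN@(3,3)
Per-piece attacks for W:
  WK@(1,3): attacks (1,4) (1,2) (2,3) (0,3) (2,4) (2,2) (0,4) (0,2)
  WR@(2,0): attacks (2,1) (2,2) (2,3) (2,4) (2,5) (3,0) (4,0) (5,0) (1,0) (0,0) [ray(1,0) blocked at (5,0)]
  WR@(3,4): attacks (3,5) (3,3) (4,4) (5,4) (2,4) (1,4) (0,4) [ray(0,1) blocked at (3,5); ray(0,-1) blocked at (3,3)]
  WR@(5,5): attacks (5,4) (5,3) (5,2) (5,1) (5,0) (4,5) (3,5) [ray(0,-1) blocked at (5,0); ray(-1,0) blocked at (3,5)]
W attacks (2,3): yes

Answer: yes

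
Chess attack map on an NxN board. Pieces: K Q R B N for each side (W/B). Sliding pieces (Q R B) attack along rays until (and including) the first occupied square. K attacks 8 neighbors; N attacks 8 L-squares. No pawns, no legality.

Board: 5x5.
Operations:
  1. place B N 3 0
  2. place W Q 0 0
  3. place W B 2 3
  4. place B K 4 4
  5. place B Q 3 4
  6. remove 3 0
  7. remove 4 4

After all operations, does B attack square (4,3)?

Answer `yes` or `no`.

Op 1: place BN@(3,0)
Op 2: place WQ@(0,0)
Op 3: place WB@(2,3)
Op 4: place BK@(4,4)
Op 5: place BQ@(3,4)
Op 6: remove (3,0)
Op 7: remove (4,4)
Per-piece attacks for B:
  BQ@(3,4): attacks (3,3) (3,2) (3,1) (3,0) (4,4) (2,4) (1,4) (0,4) (4,3) (2,3) [ray(-1,-1) blocked at (2,3)]
B attacks (4,3): yes

Answer: yes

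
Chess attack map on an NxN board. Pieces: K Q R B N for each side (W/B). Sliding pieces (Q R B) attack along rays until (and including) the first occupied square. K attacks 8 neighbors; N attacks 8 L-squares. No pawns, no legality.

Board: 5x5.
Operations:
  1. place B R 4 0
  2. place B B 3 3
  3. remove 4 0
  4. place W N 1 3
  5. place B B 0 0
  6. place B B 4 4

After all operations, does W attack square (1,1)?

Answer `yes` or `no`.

Op 1: place BR@(4,0)
Op 2: place BB@(3,3)
Op 3: remove (4,0)
Op 4: place WN@(1,3)
Op 5: place BB@(0,0)
Op 6: place BB@(4,4)
Per-piece attacks for W:
  WN@(1,3): attacks (3,4) (2,1) (3,2) (0,1)
W attacks (1,1): no

Answer: no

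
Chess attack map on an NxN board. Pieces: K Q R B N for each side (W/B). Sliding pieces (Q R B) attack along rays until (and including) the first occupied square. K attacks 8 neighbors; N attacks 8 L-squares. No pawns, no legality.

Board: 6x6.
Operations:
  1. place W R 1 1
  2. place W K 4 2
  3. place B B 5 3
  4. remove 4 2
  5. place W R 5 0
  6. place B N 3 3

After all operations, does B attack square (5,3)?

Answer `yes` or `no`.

Op 1: place WR@(1,1)
Op 2: place WK@(4,2)
Op 3: place BB@(5,3)
Op 4: remove (4,2)
Op 5: place WR@(5,0)
Op 6: place BN@(3,3)
Per-piece attacks for B:
  BN@(3,3): attacks (4,5) (5,4) (2,5) (1,4) (4,1) (5,2) (2,1) (1,2)
  BB@(5,3): attacks (4,4) (3,5) (4,2) (3,1) (2,0)
B attacks (5,3): no

Answer: no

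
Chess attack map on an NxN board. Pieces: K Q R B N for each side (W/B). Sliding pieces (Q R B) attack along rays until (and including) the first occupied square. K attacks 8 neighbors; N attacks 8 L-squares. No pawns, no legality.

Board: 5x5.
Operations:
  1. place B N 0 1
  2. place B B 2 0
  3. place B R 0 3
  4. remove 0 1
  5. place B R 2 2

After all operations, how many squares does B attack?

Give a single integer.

Answer: 16

Derivation:
Op 1: place BN@(0,1)
Op 2: place BB@(2,0)
Op 3: place BR@(0,3)
Op 4: remove (0,1)
Op 5: place BR@(2,2)
Per-piece attacks for B:
  BR@(0,3): attacks (0,4) (0,2) (0,1) (0,0) (1,3) (2,3) (3,3) (4,3)
  BB@(2,0): attacks (3,1) (4,2) (1,1) (0,2)
  BR@(2,2): attacks (2,3) (2,4) (2,1) (2,0) (3,2) (4,2) (1,2) (0,2) [ray(0,-1) blocked at (2,0)]
Union (16 distinct): (0,0) (0,1) (0,2) (0,4) (1,1) (1,2) (1,3) (2,0) (2,1) (2,3) (2,4) (3,1) (3,2) (3,3) (4,2) (4,3)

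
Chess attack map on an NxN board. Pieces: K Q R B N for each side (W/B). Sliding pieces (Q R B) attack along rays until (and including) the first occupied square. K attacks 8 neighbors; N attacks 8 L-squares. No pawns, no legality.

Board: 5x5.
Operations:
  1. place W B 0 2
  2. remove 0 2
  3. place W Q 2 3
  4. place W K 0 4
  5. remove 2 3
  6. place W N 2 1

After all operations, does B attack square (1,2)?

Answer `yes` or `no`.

Op 1: place WB@(0,2)
Op 2: remove (0,2)
Op 3: place WQ@(2,3)
Op 4: place WK@(0,4)
Op 5: remove (2,3)
Op 6: place WN@(2,1)
Per-piece attacks for B:
B attacks (1,2): no

Answer: no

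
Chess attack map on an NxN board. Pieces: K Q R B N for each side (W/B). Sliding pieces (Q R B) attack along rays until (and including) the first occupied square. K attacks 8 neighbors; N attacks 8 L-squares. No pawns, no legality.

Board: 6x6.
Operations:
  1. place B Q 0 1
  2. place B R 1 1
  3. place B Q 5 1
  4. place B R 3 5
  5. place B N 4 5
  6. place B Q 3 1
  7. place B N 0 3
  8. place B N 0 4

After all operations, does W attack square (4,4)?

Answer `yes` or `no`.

Op 1: place BQ@(0,1)
Op 2: place BR@(1,1)
Op 3: place BQ@(5,1)
Op 4: place BR@(3,5)
Op 5: place BN@(4,5)
Op 6: place BQ@(3,1)
Op 7: place BN@(0,3)
Op 8: place BN@(0,4)
Per-piece attacks for W:
W attacks (4,4): no

Answer: no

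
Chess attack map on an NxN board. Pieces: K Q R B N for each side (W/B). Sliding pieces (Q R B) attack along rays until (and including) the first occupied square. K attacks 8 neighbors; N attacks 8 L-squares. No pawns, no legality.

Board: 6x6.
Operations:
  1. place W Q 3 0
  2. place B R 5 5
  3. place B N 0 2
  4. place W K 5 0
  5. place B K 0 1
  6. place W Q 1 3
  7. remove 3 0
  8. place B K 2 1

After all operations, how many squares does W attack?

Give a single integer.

Op 1: place WQ@(3,0)
Op 2: place BR@(5,5)
Op 3: place BN@(0,2)
Op 4: place WK@(5,0)
Op 5: place BK@(0,1)
Op 6: place WQ@(1,3)
Op 7: remove (3,0)
Op 8: place BK@(2,1)
Per-piece attacks for W:
  WQ@(1,3): attacks (1,4) (1,5) (1,2) (1,1) (1,0) (2,3) (3,3) (4,3) (5,3) (0,3) (2,4) (3,5) (2,2) (3,1) (4,0) (0,4) (0,2) [ray(-1,-1) blocked at (0,2)]
  WK@(5,0): attacks (5,1) (4,0) (4,1)
Union (19 distinct): (0,2) (0,3) (0,4) (1,0) (1,1) (1,2) (1,4) (1,5) (2,2) (2,3) (2,4) (3,1) (3,3) (3,5) (4,0) (4,1) (4,3) (5,1) (5,3)

Answer: 19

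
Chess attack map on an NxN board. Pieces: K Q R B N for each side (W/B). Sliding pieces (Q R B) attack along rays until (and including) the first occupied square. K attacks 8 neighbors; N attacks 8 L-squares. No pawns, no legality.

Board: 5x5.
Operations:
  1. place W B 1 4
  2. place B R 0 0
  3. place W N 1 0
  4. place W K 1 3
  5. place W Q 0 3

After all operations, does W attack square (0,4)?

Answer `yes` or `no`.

Answer: yes

Derivation:
Op 1: place WB@(1,4)
Op 2: place BR@(0,0)
Op 3: place WN@(1,0)
Op 4: place WK@(1,3)
Op 5: place WQ@(0,3)
Per-piece attacks for W:
  WQ@(0,3): attacks (0,4) (0,2) (0,1) (0,0) (1,3) (1,4) (1,2) (2,1) (3,0) [ray(0,-1) blocked at (0,0); ray(1,0) blocked at (1,3); ray(1,1) blocked at (1,4)]
  WN@(1,0): attacks (2,2) (3,1) (0,2)
  WK@(1,3): attacks (1,4) (1,2) (2,3) (0,3) (2,4) (2,2) (0,4) (0,2)
  WB@(1,4): attacks (2,3) (3,2) (4,1) (0,3) [ray(-1,-1) blocked at (0,3)]
W attacks (0,4): yes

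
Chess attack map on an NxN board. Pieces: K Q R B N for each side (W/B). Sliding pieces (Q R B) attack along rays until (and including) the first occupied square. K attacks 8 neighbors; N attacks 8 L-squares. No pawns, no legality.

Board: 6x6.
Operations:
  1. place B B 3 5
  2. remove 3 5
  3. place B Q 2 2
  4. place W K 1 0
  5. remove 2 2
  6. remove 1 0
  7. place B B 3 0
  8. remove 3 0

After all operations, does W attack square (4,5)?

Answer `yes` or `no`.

Answer: no

Derivation:
Op 1: place BB@(3,5)
Op 2: remove (3,5)
Op 3: place BQ@(2,2)
Op 4: place WK@(1,0)
Op 5: remove (2,2)
Op 6: remove (1,0)
Op 7: place BB@(3,0)
Op 8: remove (3,0)
Per-piece attacks for W:
W attacks (4,5): no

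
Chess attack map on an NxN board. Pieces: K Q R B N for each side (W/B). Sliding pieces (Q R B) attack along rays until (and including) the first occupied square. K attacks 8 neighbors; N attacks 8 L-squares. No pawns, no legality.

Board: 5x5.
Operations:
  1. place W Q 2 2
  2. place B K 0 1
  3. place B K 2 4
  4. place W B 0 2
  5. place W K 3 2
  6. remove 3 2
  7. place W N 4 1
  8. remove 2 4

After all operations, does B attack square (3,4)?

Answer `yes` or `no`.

Op 1: place WQ@(2,2)
Op 2: place BK@(0,1)
Op 3: place BK@(2,4)
Op 4: place WB@(0,2)
Op 5: place WK@(3,2)
Op 6: remove (3,2)
Op 7: place WN@(4,1)
Op 8: remove (2,4)
Per-piece attacks for B:
  BK@(0,1): attacks (0,2) (0,0) (1,1) (1,2) (1,0)
B attacks (3,4): no

Answer: no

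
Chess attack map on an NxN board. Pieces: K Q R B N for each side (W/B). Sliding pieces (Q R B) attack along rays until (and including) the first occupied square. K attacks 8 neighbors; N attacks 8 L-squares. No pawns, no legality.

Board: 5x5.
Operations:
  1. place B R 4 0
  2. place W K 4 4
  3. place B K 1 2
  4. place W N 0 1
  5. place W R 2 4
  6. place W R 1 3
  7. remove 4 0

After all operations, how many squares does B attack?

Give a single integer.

Answer: 8

Derivation:
Op 1: place BR@(4,0)
Op 2: place WK@(4,4)
Op 3: place BK@(1,2)
Op 4: place WN@(0,1)
Op 5: place WR@(2,4)
Op 6: place WR@(1,3)
Op 7: remove (4,0)
Per-piece attacks for B:
  BK@(1,2): attacks (1,3) (1,1) (2,2) (0,2) (2,3) (2,1) (0,3) (0,1)
Union (8 distinct): (0,1) (0,2) (0,3) (1,1) (1,3) (2,1) (2,2) (2,3)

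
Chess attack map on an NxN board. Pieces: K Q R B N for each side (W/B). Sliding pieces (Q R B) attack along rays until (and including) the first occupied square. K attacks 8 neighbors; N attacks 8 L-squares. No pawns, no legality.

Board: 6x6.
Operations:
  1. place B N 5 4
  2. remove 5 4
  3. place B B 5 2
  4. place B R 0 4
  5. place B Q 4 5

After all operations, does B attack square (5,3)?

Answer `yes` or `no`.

Op 1: place BN@(5,4)
Op 2: remove (5,4)
Op 3: place BB@(5,2)
Op 4: place BR@(0,4)
Op 5: place BQ@(4,5)
Per-piece attacks for B:
  BR@(0,4): attacks (0,5) (0,3) (0,2) (0,1) (0,0) (1,4) (2,4) (3,4) (4,4) (5,4)
  BQ@(4,5): attacks (4,4) (4,3) (4,2) (4,1) (4,0) (5,5) (3,5) (2,5) (1,5) (0,5) (5,4) (3,4) (2,3) (1,2) (0,1)
  BB@(5,2): attacks (4,3) (3,4) (2,5) (4,1) (3,0)
B attacks (5,3): no

Answer: no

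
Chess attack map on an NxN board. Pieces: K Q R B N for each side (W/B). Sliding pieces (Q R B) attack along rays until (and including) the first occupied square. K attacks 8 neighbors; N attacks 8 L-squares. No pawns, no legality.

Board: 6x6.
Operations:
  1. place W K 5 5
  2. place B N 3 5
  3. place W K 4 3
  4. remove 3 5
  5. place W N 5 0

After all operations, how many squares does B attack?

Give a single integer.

Op 1: place WK@(5,5)
Op 2: place BN@(3,5)
Op 3: place WK@(4,3)
Op 4: remove (3,5)
Op 5: place WN@(5,0)
Per-piece attacks for B:
Union (0 distinct): (none)

Answer: 0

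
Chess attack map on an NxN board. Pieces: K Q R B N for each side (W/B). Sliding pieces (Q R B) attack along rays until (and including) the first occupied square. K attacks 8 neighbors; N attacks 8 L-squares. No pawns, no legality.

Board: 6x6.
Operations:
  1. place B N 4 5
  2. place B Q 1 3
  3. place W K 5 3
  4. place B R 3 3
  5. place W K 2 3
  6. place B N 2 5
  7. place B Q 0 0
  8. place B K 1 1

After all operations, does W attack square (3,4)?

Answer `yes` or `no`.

Op 1: place BN@(4,5)
Op 2: place BQ@(1,3)
Op 3: place WK@(5,3)
Op 4: place BR@(3,3)
Op 5: place WK@(2,3)
Op 6: place BN@(2,5)
Op 7: place BQ@(0,0)
Op 8: place BK@(1,1)
Per-piece attacks for W:
  WK@(2,3): attacks (2,4) (2,2) (3,3) (1,3) (3,4) (3,2) (1,4) (1,2)
  WK@(5,3): attacks (5,4) (5,2) (4,3) (4,4) (4,2)
W attacks (3,4): yes

Answer: yes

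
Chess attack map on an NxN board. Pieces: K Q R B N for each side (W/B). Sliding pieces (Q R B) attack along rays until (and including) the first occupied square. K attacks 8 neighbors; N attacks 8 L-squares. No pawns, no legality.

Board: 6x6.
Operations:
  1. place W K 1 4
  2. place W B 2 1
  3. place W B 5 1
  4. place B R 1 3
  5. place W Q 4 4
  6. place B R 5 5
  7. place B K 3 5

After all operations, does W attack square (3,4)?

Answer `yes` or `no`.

Op 1: place WK@(1,4)
Op 2: place WB@(2,1)
Op 3: place WB@(5,1)
Op 4: place BR@(1,3)
Op 5: place WQ@(4,4)
Op 6: place BR@(5,5)
Op 7: place BK@(3,5)
Per-piece attacks for W:
  WK@(1,4): attacks (1,5) (1,3) (2,4) (0,4) (2,5) (2,3) (0,5) (0,3)
  WB@(2,1): attacks (3,2) (4,3) (5,4) (3,0) (1,2) (0,3) (1,0)
  WQ@(4,4): attacks (4,5) (4,3) (4,2) (4,1) (4,0) (5,4) (3,4) (2,4) (1,4) (5,5) (5,3) (3,5) (3,3) (2,2) (1,1) (0,0) [ray(-1,0) blocked at (1,4); ray(1,1) blocked at (5,5); ray(-1,1) blocked at (3,5)]
  WB@(5,1): attacks (4,2) (3,3) (2,4) (1,5) (4,0)
W attacks (3,4): yes

Answer: yes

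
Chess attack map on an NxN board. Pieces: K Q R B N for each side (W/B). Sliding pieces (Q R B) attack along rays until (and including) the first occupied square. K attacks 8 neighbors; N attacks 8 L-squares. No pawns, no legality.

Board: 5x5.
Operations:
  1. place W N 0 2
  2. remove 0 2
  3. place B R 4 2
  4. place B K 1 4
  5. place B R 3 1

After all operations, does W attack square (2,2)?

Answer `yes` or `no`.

Op 1: place WN@(0,2)
Op 2: remove (0,2)
Op 3: place BR@(4,2)
Op 4: place BK@(1,4)
Op 5: place BR@(3,1)
Per-piece attacks for W:
W attacks (2,2): no

Answer: no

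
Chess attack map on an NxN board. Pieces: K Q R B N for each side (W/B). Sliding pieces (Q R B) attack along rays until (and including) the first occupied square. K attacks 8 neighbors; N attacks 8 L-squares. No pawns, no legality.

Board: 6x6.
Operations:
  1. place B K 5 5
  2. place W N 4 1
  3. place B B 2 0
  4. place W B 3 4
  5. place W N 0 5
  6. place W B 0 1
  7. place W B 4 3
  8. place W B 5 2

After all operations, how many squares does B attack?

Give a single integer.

Op 1: place BK@(5,5)
Op 2: place WN@(4,1)
Op 3: place BB@(2,0)
Op 4: place WB@(3,4)
Op 5: place WN@(0,5)
Op 6: place WB@(0,1)
Op 7: place WB@(4,3)
Op 8: place WB@(5,2)
Per-piece attacks for B:
  BB@(2,0): attacks (3,1) (4,2) (5,3) (1,1) (0,2)
  BK@(5,5): attacks (5,4) (4,5) (4,4)
Union (8 distinct): (0,2) (1,1) (3,1) (4,2) (4,4) (4,5) (5,3) (5,4)

Answer: 8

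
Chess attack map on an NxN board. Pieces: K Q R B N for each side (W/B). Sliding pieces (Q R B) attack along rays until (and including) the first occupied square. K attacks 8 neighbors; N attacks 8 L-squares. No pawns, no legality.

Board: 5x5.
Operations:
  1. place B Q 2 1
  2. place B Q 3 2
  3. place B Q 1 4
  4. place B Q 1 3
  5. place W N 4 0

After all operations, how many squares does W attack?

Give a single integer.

Op 1: place BQ@(2,1)
Op 2: place BQ@(3,2)
Op 3: place BQ@(1,4)
Op 4: place BQ@(1,3)
Op 5: place WN@(4,0)
Per-piece attacks for W:
  WN@(4,0): attacks (3,2) (2,1)
Union (2 distinct): (2,1) (3,2)

Answer: 2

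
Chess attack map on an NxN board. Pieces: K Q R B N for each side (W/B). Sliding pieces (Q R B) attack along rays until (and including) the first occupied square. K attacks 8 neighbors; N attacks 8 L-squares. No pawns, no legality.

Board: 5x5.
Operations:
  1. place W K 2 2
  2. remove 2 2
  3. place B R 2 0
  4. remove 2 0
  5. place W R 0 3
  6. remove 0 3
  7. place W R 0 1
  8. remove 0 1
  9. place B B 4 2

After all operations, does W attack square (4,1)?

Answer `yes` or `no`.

Op 1: place WK@(2,2)
Op 2: remove (2,2)
Op 3: place BR@(2,0)
Op 4: remove (2,0)
Op 5: place WR@(0,3)
Op 6: remove (0,3)
Op 7: place WR@(0,1)
Op 8: remove (0,1)
Op 9: place BB@(4,2)
Per-piece attacks for W:
W attacks (4,1): no

Answer: no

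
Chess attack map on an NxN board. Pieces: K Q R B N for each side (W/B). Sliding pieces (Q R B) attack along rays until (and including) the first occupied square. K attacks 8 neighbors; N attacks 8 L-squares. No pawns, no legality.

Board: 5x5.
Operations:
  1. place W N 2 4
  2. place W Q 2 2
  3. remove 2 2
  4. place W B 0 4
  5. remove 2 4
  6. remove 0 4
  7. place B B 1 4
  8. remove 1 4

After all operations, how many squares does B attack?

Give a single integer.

Answer: 0

Derivation:
Op 1: place WN@(2,4)
Op 2: place WQ@(2,2)
Op 3: remove (2,2)
Op 4: place WB@(0,4)
Op 5: remove (2,4)
Op 6: remove (0,4)
Op 7: place BB@(1,4)
Op 8: remove (1,4)
Per-piece attacks for B:
Union (0 distinct): (none)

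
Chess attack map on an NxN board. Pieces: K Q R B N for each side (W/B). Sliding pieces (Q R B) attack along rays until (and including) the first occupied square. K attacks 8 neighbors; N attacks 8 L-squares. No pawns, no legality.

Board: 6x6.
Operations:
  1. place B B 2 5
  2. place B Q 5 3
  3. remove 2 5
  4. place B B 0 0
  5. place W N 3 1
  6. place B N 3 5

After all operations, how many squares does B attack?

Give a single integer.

Answer: 17

Derivation:
Op 1: place BB@(2,5)
Op 2: place BQ@(5,3)
Op 3: remove (2,5)
Op 4: place BB@(0,0)
Op 5: place WN@(3,1)
Op 6: place BN@(3,5)
Per-piece attacks for B:
  BB@(0,0): attacks (1,1) (2,2) (3,3) (4,4) (5,5)
  BN@(3,5): attacks (4,3) (5,4) (2,3) (1,4)
  BQ@(5,3): attacks (5,4) (5,5) (5,2) (5,1) (5,0) (4,3) (3,3) (2,3) (1,3) (0,3) (4,4) (3,5) (4,2) (3,1) [ray(-1,1) blocked at (3,5); ray(-1,-1) blocked at (3,1)]
Union (17 distinct): (0,3) (1,1) (1,3) (1,4) (2,2) (2,3) (3,1) (3,3) (3,5) (4,2) (4,3) (4,4) (5,0) (5,1) (5,2) (5,4) (5,5)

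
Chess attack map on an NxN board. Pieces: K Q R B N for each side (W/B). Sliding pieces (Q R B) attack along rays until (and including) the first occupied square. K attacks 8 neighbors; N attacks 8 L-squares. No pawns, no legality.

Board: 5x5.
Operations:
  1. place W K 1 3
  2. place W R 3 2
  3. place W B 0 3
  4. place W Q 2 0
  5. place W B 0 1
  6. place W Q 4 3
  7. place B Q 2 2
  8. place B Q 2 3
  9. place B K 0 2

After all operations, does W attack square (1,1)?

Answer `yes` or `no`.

Op 1: place WK@(1,3)
Op 2: place WR@(3,2)
Op 3: place WB@(0,3)
Op 4: place WQ@(2,0)
Op 5: place WB@(0,1)
Op 6: place WQ@(4,3)
Op 7: place BQ@(2,2)
Op 8: place BQ@(2,3)
Op 9: place BK@(0,2)
Per-piece attacks for W:
  WB@(0,1): attacks (1,2) (2,3) (1,0) [ray(1,1) blocked at (2,3)]
  WB@(0,3): attacks (1,4) (1,2) (2,1) (3,0)
  WK@(1,3): attacks (1,4) (1,2) (2,3) (0,3) (2,4) (2,2) (0,4) (0,2)
  WQ@(2,0): attacks (2,1) (2,2) (3,0) (4,0) (1,0) (0,0) (3,1) (4,2) (1,1) (0,2) [ray(0,1) blocked at (2,2); ray(-1,1) blocked at (0,2)]
  WR@(3,2): attacks (3,3) (3,4) (3,1) (3,0) (4,2) (2,2) [ray(-1,0) blocked at (2,2)]
  WQ@(4,3): attacks (4,4) (4,2) (4,1) (4,0) (3,3) (2,3) (3,4) (3,2) [ray(-1,0) blocked at (2,3); ray(-1,-1) blocked at (3,2)]
W attacks (1,1): yes

Answer: yes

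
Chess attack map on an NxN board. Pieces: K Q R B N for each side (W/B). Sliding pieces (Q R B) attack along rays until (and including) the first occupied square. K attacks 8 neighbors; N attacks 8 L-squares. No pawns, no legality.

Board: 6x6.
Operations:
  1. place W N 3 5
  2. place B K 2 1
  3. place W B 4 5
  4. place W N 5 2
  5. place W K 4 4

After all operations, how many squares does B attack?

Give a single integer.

Op 1: place WN@(3,5)
Op 2: place BK@(2,1)
Op 3: place WB@(4,5)
Op 4: place WN@(5,2)
Op 5: place WK@(4,4)
Per-piece attacks for B:
  BK@(2,1): attacks (2,2) (2,0) (3,1) (1,1) (3,2) (3,0) (1,2) (1,0)
Union (8 distinct): (1,0) (1,1) (1,2) (2,0) (2,2) (3,0) (3,1) (3,2)

Answer: 8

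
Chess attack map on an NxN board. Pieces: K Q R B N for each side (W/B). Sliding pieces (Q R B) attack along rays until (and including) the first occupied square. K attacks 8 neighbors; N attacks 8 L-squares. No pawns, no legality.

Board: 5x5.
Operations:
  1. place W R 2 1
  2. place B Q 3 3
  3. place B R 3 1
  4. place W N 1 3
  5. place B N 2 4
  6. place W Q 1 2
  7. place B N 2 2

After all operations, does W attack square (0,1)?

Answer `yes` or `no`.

Answer: yes

Derivation:
Op 1: place WR@(2,1)
Op 2: place BQ@(3,3)
Op 3: place BR@(3,1)
Op 4: place WN@(1,3)
Op 5: place BN@(2,4)
Op 6: place WQ@(1,2)
Op 7: place BN@(2,2)
Per-piece attacks for W:
  WQ@(1,2): attacks (1,3) (1,1) (1,0) (2,2) (0,2) (2,3) (3,4) (2,1) (0,3) (0,1) [ray(0,1) blocked at (1,3); ray(1,0) blocked at (2,2); ray(1,-1) blocked at (2,1)]
  WN@(1,3): attacks (3,4) (2,1) (3,2) (0,1)
  WR@(2,1): attacks (2,2) (2,0) (3,1) (1,1) (0,1) [ray(0,1) blocked at (2,2); ray(1,0) blocked at (3,1)]
W attacks (0,1): yes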